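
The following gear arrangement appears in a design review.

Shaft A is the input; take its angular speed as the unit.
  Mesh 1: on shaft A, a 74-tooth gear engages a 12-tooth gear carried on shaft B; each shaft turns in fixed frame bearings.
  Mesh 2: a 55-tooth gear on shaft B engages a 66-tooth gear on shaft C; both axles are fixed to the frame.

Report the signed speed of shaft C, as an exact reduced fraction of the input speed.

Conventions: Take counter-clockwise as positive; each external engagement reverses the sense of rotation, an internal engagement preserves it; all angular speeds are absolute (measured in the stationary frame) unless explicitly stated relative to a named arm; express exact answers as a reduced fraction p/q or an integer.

2-mesh fixed-axis compound train (all bearings frame-fixed)
mesh 1 [74T→12T]: |ω|/ω_in = 1×74/12 = 37/6, sense flips to −
mesh 2 [55T→66T]: |ω|/ω_in = (37/6)×55/66 = 185/36, sense flips to +
signed output speed (× input speed) = 185/36

185/36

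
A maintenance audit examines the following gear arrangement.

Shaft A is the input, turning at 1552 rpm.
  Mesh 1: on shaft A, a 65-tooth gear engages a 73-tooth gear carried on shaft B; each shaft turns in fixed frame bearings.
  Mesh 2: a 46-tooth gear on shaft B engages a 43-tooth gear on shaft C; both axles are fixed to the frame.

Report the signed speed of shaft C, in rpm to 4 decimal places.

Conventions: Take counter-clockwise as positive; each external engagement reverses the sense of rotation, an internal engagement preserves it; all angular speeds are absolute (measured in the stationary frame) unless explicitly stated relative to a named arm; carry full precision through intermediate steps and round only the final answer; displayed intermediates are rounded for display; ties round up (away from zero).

+1478.3307 rpm

recognized (3 fixed axles, 2 meshes): fixed-axis compound train
mesh 1 [65T→73T]: ω = 1552.0000×65/73 = 1381.9178 rpm, sense flips to −
mesh 2 [46T→43T]: ω = 1381.9178×46/43 = 1478.3307 rpm, sense flips to +
signed output speed = +1478.3307 rpm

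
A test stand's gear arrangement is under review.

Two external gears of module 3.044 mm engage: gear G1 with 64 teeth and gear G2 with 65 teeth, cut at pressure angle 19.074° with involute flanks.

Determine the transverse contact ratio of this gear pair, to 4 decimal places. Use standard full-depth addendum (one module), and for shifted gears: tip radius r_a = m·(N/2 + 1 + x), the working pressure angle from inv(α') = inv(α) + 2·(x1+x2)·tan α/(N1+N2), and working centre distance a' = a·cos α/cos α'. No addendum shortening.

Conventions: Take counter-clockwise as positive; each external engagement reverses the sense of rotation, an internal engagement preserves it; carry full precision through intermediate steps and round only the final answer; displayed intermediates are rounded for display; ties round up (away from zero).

1.8517

topology: single-mesh involute geometry — m = 3.044, 64T/65T pair
base radii: r_b1 = 92.060038, r_b2 = 93.498476
tip radii: r_a1 = 100.452000, r_a2 = 101.974000
no profile shift: α' = α, a' = a
action lengths: √(r_a1²−r_b1²) = 40.193951, √(r_a2²−r_b2²) = 40.702969
base pitch p_b = π·m·cos α = 9.037973
CR = (40.193951 + 40.702969 − 196.338000·sin 19.07400°)/9.037973 = 1.851722
contact ratio ≈ 1.8517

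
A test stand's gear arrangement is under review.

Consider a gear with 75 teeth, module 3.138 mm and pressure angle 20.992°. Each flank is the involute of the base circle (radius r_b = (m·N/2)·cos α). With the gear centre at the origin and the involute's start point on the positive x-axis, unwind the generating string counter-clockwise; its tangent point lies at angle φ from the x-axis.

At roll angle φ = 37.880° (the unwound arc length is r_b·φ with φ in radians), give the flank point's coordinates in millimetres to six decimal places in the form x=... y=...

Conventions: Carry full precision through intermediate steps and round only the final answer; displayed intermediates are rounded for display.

recognized (one wheel, involute flank): single-mesh tooth geometry, m = 3.138, N = 75
pitch radius r_p = m·N/2 = 3.138·75/2 = 117.675000
base radius r_b = r_p·cos α = 117.675000·cos 20.992° = 109.864964
roll angle φ = 37.880° = 0.66113072 rad
x = r_b·(cos φ + φ·sin φ) = 131.314906
y = r_b·(sin φ − φ·cos φ) = 10.127381

x=131.314906 y=10.127381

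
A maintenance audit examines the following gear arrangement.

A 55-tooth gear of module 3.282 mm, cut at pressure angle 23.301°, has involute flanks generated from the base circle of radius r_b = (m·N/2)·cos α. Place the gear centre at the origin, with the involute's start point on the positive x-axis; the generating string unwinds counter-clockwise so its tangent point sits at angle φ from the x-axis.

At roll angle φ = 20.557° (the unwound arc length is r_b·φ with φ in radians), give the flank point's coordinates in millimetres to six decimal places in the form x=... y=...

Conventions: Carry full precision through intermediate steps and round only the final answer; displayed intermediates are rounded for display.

recognized (one wheel, involute flank): single-mesh tooth geometry, m = 3.282, N = 55
pitch radius r_p = m·N/2 = 3.282·55/2 = 90.255000
base radius r_b = r_p·cos α = 90.255000·cos 23.301° = 82.893755
roll angle φ = 20.557° = 0.35878733 rad
x = r_b·(cos φ + φ·sin φ) = 88.058663
y = r_b·(sin φ − φ·cos φ) = 1.259827

x=88.058663 y=1.259827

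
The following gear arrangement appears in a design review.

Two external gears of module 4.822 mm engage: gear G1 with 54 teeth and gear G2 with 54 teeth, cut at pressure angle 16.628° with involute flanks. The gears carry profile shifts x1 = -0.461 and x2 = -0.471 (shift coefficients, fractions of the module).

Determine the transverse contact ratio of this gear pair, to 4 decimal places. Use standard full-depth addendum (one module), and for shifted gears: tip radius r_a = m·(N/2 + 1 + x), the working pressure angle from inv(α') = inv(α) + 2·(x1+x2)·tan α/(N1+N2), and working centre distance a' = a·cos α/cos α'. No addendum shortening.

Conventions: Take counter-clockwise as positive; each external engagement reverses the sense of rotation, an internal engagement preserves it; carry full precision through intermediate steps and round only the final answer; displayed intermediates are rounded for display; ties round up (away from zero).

2.5452

topology: single-mesh involute geometry — m = 4.822, 54T/54T pair
base radii: r_b1 = 124.749657, r_b2 = 124.749657
tip radii: r_a1 = 132.793058, r_a2 = 132.744838
inv(α') = inv(16.628°) + 2·(-0.461-0.471)·tan α/(54+54) = 0.00327741  ⇒  α' = 12.19990°
a' = a·cos α / cos α' = 260.3880·cos 16.628°/cos 12.19990° = 255.264137
action lengths: √(r_a1²−r_b1²) = 45.513945, √(r_a2²−r_b2²) = 45.373064
base pitch p_b = π·m·cos α = 14.515282
CR = (45.513945 + 45.373064 − 255.264137·sin 12.19990°)/14.515282 = 2.545165
contact ratio ≈ 2.5452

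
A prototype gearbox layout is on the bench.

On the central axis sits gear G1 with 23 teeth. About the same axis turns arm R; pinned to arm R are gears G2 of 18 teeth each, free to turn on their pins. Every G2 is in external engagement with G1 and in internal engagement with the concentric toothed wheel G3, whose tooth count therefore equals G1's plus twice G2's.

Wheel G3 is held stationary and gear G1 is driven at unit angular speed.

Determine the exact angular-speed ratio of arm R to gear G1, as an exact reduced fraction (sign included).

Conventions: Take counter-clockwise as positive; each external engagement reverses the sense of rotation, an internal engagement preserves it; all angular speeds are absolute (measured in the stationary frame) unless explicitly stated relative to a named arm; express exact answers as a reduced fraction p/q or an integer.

23/82

recognized (axles ride arm R): planetary set, 23/18/59 teeth
ring teeth: 23 + 2·18 = 59
23(ω_sun−ω_arm) = −59(ω_ring−ω_arm),  ω_ring = 0, ω_sun = 1
23(1−ω_arm) = −59(0−ω_arm)  ⇒  82·ω_arm = 23  ⇒  ω_arm = 23/82
ω_out/ω_in = 23/82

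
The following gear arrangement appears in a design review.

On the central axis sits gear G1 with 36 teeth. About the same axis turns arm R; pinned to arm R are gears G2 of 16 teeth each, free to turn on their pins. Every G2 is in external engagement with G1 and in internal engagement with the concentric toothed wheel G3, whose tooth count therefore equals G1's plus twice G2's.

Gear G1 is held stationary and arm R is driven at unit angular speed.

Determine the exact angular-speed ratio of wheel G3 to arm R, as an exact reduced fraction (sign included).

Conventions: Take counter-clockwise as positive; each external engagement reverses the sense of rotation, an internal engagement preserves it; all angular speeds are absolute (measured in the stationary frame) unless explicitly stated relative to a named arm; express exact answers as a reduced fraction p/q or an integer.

26/17

topology: planetary set — G1 36T / G2 16T / G3 68T, arm = carrier (Willis)
ring teeth: 36 + 2·16 = 68
36(ω_sun−ω_arm) = −68(ω_ring−ω_arm),  ω_sun = 0, ω_arm = 1
ω_ring = 1 − (36/68)(0−1) = 26/17
ω_out/ω_in = 26/17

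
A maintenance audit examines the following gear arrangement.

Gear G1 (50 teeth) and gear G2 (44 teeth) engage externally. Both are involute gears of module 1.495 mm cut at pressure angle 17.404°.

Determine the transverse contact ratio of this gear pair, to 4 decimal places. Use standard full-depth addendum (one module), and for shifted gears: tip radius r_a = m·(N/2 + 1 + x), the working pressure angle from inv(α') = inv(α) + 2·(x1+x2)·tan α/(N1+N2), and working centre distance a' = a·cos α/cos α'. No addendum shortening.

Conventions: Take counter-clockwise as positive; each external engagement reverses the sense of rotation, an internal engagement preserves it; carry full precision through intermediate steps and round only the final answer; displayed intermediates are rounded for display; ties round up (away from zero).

1.8944

topology: single-mesh involute geometry — m = 1.495, 50T/44T pair
base radii: r_b1 = 35.663952, r_b2 = 31.384278
tip radii: r_a1 = 38.870000, r_a2 = 34.385000
no profile shift: α' = α, a' = a
action lengths: √(r_a1²−r_b1²) = 15.458313, √(r_a2²−r_b2²) = 14.048322
base pitch p_b = π·m·cos α = 4.481664
CR = (15.458313 + 14.048322 − 70.265000·sin 17.40400°)/4.481664 = 1.894353
contact ratio ≈ 1.8944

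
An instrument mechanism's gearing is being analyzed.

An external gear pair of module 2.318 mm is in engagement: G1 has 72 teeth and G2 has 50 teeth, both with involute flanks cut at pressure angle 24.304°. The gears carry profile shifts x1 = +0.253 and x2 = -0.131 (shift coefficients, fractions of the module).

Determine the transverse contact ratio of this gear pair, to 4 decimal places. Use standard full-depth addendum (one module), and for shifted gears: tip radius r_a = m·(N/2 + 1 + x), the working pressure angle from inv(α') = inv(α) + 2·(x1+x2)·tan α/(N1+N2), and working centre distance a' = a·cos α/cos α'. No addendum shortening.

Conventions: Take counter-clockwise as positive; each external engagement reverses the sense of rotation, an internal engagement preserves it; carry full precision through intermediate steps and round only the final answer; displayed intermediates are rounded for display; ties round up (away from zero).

1.5700

single-mesh involute tooth geometry (72T engaging 50T at module 2.318)
base radii: r_b1 = 76.052383, r_b2 = 52.814155
tip radii: r_a1 = 86.352454, r_a2 = 59.964342
inv(α') = inv(24.304°) + 2·(+0.253-0.131)·tan α/(72+50) = 0.02831974  ⇒  α' = 24.55480°
a' = a·cos α / cos α' = 141.3980·cos 24.304°/cos 24.55480° = 141.679430
action lengths: √(r_a1²−r_b1²) = 40.899650, √(r_a2²−r_b2²) = 28.396960
base pitch p_b = π·m·cos α = 6.636822
CR = (40.899650 + 28.396960 − 141.679430·sin 24.55480°)/6.636822 = 1.570002
contact ratio ≈ 1.5700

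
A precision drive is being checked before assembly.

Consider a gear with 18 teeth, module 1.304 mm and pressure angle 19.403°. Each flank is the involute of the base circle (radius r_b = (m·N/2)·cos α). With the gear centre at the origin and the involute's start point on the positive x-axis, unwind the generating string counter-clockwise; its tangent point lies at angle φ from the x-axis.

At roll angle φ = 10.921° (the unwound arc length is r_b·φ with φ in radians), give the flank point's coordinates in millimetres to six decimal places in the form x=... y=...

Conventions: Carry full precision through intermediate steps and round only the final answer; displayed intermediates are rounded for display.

class = single-mesh tooth geometry [base-circle involute, m = 1.304, 18T]
pitch radius r_p = m·N/2 = 1.304·18/2 = 11.736000
base radius r_b = r_p·cos α = 11.736000·cos 19.403° = 11.069457
roll angle φ = 10.921° = 0.19060741 rad
x = r_b·(cos φ + φ·sin φ) = 11.268718
y = r_b·(sin φ − φ·cos φ) = 0.025459

x=11.268718 y=0.025459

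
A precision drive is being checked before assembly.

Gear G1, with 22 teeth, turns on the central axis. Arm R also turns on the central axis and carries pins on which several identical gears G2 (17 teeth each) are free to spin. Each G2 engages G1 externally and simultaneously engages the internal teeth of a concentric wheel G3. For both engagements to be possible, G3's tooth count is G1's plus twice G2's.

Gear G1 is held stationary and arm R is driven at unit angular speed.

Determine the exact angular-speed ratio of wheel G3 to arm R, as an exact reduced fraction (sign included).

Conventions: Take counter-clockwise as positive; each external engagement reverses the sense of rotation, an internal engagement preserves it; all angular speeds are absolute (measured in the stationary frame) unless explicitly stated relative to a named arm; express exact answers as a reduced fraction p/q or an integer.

39/28

recognized (axles ride arm R): planetary set, 22/17/56 teeth
ring teeth: 22 + 2·17 = 56
22(ω_sun−ω_arm) = −56(ω_ring−ω_arm),  ω_sun = 0, ω_arm = 1
ω_ring = 1 − (22/56)(0−1) = 39/28
ω_out/ω_in = 39/28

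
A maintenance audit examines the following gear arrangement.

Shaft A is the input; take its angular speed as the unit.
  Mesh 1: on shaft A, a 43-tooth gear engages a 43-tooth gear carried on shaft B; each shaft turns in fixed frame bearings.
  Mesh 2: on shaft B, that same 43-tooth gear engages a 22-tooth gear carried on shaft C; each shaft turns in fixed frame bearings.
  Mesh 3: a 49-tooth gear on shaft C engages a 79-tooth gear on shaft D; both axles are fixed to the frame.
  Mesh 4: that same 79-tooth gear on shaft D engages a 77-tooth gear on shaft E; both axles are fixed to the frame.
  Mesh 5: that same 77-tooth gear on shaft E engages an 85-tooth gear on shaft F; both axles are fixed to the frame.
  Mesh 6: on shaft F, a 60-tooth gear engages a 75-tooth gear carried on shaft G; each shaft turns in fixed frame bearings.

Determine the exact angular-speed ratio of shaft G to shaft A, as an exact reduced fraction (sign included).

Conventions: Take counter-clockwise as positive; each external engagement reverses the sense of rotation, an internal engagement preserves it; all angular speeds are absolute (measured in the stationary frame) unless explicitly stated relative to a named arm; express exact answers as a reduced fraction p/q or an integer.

4214/4675

class = fixed-axis compound train [6 meshes; 6 ratios multiply, 6 sense flips]
mesh 1 [43T→43T]: running ratio 1, sense −
mesh 2 [43T→22T]: running ratio 43/22, sense +
mesh 3 [49T→79T]: running ratio 2107/1738, sense −
mesh 4 [79T→77T]: running ratio 301/242, sense +
mesh 5 [77T→85T]: running ratio 2107/1870, sense −
mesh 6 [60T→75T]: running ratio 4214/4675, sense +
ω_out/ω_in = 4214/4675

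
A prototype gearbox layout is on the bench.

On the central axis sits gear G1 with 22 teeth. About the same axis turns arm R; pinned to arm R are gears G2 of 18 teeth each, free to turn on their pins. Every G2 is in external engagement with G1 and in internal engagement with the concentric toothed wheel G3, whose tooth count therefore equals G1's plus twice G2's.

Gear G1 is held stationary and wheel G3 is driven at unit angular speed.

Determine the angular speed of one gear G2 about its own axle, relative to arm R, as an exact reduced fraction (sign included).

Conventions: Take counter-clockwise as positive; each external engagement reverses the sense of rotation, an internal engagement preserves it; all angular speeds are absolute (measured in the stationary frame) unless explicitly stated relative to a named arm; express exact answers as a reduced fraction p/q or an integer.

recognized (axles ride arm R): planetary set, 22/18/58 teeth
ring teeth: 22 + 2·18 = 58
22(ω_sun−ω_arm) = −58(ω_ring−ω_arm),  ω_sun = 0, ω_ring = 1
22(0−ω_arm) = −58(1−ω_arm)  ⇒  80·ω_arm = 58  ⇒  ω_arm = 29/40
sun–planet mesh: 22·(0−29/40) = −18·(ω_p−ω_arm)  ⇒  ω_p−ω_arm = 319/360
exact speed ratio = 319/360

319/360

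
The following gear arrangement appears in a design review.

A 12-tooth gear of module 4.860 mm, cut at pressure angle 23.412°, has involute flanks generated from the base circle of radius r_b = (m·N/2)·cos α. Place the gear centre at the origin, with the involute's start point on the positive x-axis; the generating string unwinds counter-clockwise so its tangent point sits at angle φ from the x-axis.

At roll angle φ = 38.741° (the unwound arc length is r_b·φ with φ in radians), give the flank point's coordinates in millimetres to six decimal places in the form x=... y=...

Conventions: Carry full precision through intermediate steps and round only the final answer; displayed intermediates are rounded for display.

recognized (one wheel, involute flank): single-mesh tooth geometry, m = 4.860, N = 12
pitch radius r_p = m·N/2 = 4.860·12/2 = 29.160000
base radius r_b = r_p·cos α = 29.160000·cos 23.412° = 26.759299
roll angle φ = 38.741° = 0.67615801 rad
x = r_b·(cos φ + φ·sin φ) = 32.194731
y = r_b·(sin φ − φ·cos φ) = 2.633365

x=32.194731 y=2.633365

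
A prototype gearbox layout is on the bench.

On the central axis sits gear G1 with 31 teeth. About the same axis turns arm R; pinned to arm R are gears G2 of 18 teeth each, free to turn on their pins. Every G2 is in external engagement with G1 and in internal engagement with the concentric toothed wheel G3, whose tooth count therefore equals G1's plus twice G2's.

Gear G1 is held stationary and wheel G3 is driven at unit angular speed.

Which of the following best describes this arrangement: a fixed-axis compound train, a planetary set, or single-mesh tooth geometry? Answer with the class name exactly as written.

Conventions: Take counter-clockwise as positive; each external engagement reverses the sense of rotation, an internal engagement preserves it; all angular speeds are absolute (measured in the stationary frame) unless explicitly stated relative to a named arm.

planetary set

topology: planetary set — G1 31T / G2 18T / G3 67T, arm = carrier (Willis)
classification: planetary set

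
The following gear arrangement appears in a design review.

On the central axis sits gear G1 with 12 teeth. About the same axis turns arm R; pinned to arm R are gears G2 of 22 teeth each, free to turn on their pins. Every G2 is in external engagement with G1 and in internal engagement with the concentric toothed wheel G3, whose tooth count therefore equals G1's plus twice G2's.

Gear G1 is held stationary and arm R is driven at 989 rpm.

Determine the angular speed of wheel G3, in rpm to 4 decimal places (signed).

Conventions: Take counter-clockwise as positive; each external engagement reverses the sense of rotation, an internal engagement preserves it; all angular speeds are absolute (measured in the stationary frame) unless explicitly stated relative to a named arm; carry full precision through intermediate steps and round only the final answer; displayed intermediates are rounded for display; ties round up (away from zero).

planetary set (12T centre, 22T on arm, 56T internal) — Willis relation
normalise by the input: solve with ω_arm = 1, then scale by 989 rpm
ring teeth: 12 + 2·22 = 56
12(ω_sun−ω_arm) = −56(ω_ring−ω_arm),  ω_sun = 0, ω_arm = 1
ω_ring = 1 − (12/56)(0−1) = 17/14
scale: ω_ring = 17/14 × 989 rpm = +1200.9286 rpm

+1200.9286 rpm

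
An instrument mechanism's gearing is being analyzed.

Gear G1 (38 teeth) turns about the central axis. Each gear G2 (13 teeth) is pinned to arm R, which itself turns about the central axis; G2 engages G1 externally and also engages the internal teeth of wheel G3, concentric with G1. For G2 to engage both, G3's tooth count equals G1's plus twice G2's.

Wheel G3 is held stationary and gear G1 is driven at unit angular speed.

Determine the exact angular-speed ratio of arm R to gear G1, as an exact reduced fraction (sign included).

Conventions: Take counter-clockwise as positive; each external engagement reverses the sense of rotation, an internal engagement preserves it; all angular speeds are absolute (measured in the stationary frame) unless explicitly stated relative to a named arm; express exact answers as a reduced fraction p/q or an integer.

planetary set (38T centre, 13T on arm, 64T internal) — Willis relation
ring teeth: 38 + 2·13 = 64
38(ω_sun−ω_arm) = −64(ω_ring−ω_arm),  ω_ring = 0, ω_sun = 1
38(1−ω_arm) = −64(0−ω_arm)  ⇒  102·ω_arm = 38  ⇒  ω_arm = 19/51
ω_out/ω_in = 19/51

19/51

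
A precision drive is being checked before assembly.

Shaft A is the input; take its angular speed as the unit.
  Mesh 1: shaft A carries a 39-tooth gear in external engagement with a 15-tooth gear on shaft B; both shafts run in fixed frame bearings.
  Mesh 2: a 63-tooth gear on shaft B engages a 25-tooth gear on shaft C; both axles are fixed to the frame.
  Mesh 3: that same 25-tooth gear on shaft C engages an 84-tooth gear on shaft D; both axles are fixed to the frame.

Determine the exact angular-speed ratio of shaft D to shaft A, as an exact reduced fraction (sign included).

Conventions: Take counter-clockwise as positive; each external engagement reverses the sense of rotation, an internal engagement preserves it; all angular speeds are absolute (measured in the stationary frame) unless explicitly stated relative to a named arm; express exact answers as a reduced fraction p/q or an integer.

class = fixed-axis compound train [3 meshes; 3 ratios multiply, 3 sense flips]
mesh 1 [39T→15T]: running ratio 13/5, sense −
mesh 2 [63T→25T]: running ratio 819/125, sense +
mesh 3 [25T→84T]: running ratio 39/20, sense −
ω_out/ω_in = -39/20

-39/20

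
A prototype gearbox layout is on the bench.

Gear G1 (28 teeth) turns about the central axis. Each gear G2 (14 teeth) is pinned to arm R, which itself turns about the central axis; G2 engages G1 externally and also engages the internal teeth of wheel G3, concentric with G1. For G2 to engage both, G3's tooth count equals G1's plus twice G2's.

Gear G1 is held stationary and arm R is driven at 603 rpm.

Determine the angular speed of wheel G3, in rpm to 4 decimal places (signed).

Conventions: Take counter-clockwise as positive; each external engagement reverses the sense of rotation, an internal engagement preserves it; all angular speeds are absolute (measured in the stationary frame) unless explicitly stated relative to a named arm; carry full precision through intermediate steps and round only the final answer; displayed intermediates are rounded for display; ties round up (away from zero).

class = planetary set [G3 = 28+2·14 = 56; Willis about the carrier]
normalise by the input: solve with ω_arm = 1, then scale by 603 rpm
ring teeth: 28 + 2·14 = 56
28(ω_sun−ω_arm) = −56(ω_ring−ω_arm),  ω_sun = 0, ω_arm = 1
ω_ring = 1 − (28/56)(0−1) = 3/2
scale: ω_ring = 3/2 × 603 rpm = +904.5000 rpm

+904.5000 rpm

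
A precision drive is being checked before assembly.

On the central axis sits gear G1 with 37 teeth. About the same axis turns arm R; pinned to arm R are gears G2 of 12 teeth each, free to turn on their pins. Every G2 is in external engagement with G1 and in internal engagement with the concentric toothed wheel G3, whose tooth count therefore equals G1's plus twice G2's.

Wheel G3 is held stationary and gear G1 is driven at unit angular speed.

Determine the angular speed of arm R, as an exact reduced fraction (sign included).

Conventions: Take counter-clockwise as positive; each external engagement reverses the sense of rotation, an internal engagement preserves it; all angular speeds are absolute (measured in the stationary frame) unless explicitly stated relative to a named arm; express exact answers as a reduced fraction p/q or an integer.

37/98

planetary set (37T centre, 12T on arm, 61T internal) — Willis relation
ring teeth: 37 + 2·12 = 61
37(ω_sun−ω_arm) = −61(ω_ring−ω_arm),  ω_ring = 0, ω_sun = 1
37(1−ω_arm) = −61(0−ω_arm)  ⇒  98·ω_arm = 37  ⇒  ω_arm = 37/98
exact speed ratio = 37/98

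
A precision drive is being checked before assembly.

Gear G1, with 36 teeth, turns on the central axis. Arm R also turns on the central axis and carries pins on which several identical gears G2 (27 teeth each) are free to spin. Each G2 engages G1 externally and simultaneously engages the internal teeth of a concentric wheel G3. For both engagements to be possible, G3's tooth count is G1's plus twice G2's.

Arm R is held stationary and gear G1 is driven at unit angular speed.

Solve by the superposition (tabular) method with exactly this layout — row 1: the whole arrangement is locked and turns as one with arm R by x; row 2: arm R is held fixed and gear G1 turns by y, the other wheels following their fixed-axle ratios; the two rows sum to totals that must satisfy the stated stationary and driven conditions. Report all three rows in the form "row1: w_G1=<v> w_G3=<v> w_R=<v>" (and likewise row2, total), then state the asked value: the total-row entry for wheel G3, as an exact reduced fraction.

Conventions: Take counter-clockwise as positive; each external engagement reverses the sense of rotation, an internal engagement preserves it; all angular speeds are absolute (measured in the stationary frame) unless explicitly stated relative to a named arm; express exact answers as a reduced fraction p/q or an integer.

class = planetary set [G3 = 36+2·27 = 90; Willis about the carrier]
row 1 — lock + rotate with arm: ω_sun = ω_ring = ω_arm = x
row 2 (arm held, sun turns y): ω_ring = −(36/90)·y, ω_arm = 0
boundary: total ω_arm = x = 0 and total ω_sun = x + y = 1  ⇒  y = 1, x = 0
row 2 ring = −(36/90)·1 = -2/5
totals (row 1 + row 2): sun 0 + 1 = 1, ring 0 + (-2/5) = -2/5, arm 0 + 0 = 0
asked cell (total, ring) = -2/5

row1: w_G1=0 w_G3=0 w_R=0
row2: w_G1=1 w_G3=-2/5 w_R=0
total: w_G1=1 w_G3=-2/5 w_R=0
asked value: -2/5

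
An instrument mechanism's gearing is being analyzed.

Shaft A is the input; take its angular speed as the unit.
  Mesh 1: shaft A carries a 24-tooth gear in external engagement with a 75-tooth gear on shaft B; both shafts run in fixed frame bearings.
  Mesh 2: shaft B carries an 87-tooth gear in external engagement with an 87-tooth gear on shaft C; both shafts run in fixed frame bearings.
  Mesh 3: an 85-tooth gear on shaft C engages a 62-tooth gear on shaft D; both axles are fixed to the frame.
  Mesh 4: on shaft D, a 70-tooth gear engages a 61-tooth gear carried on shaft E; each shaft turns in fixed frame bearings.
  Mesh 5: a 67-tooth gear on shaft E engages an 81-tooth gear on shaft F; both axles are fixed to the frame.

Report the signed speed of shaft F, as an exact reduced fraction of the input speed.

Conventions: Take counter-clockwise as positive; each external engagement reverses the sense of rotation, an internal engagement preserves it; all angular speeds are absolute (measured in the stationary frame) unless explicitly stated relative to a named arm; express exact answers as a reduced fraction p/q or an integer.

-63784/153171

5-mesh fixed-axis compound train (all bearings frame-fixed)
mesh 1 [24T→75T]: |ω|/ω_in = 1×24/75 = 8/25, sense flips to −
mesh 2 [87T→87T]: |ω|/ω_in = (8/25)×87/87 = 8/25, sense flips to +
mesh 3 [85T→62T]: |ω|/ω_in = (8/25)×85/62 = 68/155, sense flips to −
mesh 4 [70T→61T]: |ω|/ω_in = (68/155)×70/61 = 952/1891, sense flips to +
mesh 5 [67T→81T]: |ω|/ω_in = (952/1891)×67/81 = 63784/153171, sense flips to −
signed output speed (× input speed) = -63784/153171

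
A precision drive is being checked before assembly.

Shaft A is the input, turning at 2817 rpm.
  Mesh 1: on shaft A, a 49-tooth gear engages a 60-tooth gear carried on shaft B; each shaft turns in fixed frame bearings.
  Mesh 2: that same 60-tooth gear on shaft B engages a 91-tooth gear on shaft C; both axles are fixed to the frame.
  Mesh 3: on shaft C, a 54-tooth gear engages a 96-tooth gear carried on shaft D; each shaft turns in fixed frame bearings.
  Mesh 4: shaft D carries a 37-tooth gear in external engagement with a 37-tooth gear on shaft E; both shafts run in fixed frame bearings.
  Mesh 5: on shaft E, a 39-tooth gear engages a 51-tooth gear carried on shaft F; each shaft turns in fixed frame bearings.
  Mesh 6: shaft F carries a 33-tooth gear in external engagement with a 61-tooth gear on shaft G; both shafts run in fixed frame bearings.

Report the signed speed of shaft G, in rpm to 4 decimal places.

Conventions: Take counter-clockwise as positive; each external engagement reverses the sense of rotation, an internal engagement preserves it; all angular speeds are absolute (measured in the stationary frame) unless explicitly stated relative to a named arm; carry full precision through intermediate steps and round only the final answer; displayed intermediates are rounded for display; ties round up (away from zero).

+352.9739 rpm

class = fixed-axis compound train [6 meshes; 6 ratios multiply, 6 sense flips]
mesh 1 [49T→60T]: ω = 2817.0000×49/60 = 2300.5500 rpm, sense flips to −
mesh 2 [60T→91T]: ω = 2300.5500×60/91 = 1516.8462 rpm, sense flips to +
mesh 3 [54T→96T]: ω = 1516.8462×54/96 = 853.2260 rpm, sense flips to −
mesh 4 [37T→37T]: ω = 853.2260×37/37 = 853.2260 rpm, sense flips to +
mesh 5 [39T→51T]: ω = 853.2260×39/51 = 652.4669 rpm, sense flips to −
mesh 6 [33T→61T]: ω = 652.4669×33/61 = 352.9739 rpm, sense flips to +
signed output speed = +352.9739 rpm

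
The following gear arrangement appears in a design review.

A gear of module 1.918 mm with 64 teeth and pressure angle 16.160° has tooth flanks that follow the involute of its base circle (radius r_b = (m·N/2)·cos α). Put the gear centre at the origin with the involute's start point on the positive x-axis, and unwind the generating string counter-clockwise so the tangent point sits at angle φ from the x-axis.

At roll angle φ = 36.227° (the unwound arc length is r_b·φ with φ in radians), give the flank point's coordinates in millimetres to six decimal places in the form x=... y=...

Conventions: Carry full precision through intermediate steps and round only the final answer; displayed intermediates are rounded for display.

x=69.582766 y=4.771293

topology: single-mesh involute geometry — m = 1.918, N = 64
pitch radius r_p = m·N/2 = 1.918·64/2 = 61.376000
base radius r_b = r_p·cos α = 61.376000·cos 16.160° = 58.950925
roll angle φ = 36.227° = 0.63228043 rad
x = r_b·(cos φ + φ·sin φ) = 69.582766
y = r_b·(sin φ − φ·cos φ) = 4.771293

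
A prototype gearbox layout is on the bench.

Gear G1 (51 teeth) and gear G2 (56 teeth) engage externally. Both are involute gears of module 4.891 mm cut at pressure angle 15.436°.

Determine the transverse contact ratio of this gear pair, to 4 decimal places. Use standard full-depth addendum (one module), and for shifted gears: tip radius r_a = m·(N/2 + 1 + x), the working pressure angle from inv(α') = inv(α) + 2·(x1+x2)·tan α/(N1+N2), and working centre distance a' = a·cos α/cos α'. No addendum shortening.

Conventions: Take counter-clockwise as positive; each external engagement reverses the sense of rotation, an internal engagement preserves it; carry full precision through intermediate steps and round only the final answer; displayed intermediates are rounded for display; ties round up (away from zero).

class = single-mesh tooth geometry [involute pair 51T × 56T, m = 4.891]
base radii: r_b1 = 120.221627, r_b2 = 132.008061
tip radii: r_a1 = 129.611500, r_a2 = 141.839000
no profile shift: α' = α, a' = a
action lengths: √(r_a1²−r_b1²) = 48.434506, √(r_a2²−r_b2²) = 51.886161
base pitch p_b = π·m·cos α = 14.811270
CR = (48.434506 + 51.886161 − 261.668500·sin 15.43600°)/14.811270 = 2.071024
contact ratio ≈ 2.0710

2.0710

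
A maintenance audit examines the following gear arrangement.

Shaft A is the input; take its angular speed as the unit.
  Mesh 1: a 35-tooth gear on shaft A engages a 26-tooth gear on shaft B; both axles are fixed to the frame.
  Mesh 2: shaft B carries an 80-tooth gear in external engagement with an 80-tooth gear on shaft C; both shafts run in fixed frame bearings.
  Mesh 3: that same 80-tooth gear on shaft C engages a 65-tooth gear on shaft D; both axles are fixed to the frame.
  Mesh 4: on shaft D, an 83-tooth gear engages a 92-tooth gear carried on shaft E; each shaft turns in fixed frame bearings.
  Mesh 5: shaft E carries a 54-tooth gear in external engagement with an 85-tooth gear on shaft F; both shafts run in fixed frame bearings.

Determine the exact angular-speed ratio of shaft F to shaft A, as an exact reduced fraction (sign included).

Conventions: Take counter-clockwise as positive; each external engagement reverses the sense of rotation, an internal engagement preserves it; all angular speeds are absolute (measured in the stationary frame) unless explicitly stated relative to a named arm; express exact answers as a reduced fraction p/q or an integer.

-62748/66079

class = fixed-axis compound train [5 meshes; 5 ratios multiply, 5 sense flips]
mesh 1 [35T→26T]: running ratio 35/26, sense −
mesh 2 [80T→80T]: running ratio 35/26, sense +
mesh 3 [80T→65T]: running ratio 280/169, sense −
mesh 4 [83T→92T]: running ratio 5810/3887, sense +
mesh 5 [54T→85T]: running ratio 62748/66079, sense −
ω_out/ω_in = -62748/66079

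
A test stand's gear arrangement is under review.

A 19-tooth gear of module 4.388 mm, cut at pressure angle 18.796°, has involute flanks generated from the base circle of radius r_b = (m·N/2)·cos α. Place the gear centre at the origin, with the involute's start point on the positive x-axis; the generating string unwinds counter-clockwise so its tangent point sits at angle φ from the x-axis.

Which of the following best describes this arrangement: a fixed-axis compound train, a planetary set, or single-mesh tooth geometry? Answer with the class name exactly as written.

single-mesh involute tooth geometry (19T wheel at module 4.388)
classification: single-mesh tooth geometry

single-mesh tooth geometry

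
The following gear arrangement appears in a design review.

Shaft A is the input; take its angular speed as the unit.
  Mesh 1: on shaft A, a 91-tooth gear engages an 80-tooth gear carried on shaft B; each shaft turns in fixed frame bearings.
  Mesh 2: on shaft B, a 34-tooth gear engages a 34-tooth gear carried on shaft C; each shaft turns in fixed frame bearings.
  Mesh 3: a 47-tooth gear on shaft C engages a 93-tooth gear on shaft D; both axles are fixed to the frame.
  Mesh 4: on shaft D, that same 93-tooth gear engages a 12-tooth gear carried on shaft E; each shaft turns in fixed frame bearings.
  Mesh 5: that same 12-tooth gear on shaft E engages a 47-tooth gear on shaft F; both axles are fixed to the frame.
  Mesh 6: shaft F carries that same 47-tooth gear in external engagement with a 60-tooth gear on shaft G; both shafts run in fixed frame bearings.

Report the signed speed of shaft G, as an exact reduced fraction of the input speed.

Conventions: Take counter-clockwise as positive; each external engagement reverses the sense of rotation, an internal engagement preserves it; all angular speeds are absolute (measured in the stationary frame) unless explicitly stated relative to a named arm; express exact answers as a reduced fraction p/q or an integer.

4277/4800

6-mesh fixed-axis compound train (all bearings frame-fixed)
mesh 1 [91T→80T]: |ω|/ω_in = 1×91/80 = 91/80, sense flips to −
mesh 2 [34T→34T]: |ω|/ω_in = (91/80)×34/34 = 91/80, sense flips to +
mesh 3 [47T→93T]: |ω|/ω_in = (91/80)×47/93 = 4277/7440, sense flips to −
mesh 4 [93T→12T]: |ω|/ω_in = (4277/7440)×93/12 = 4277/960, sense flips to +
mesh 5 [12T→47T]: |ω|/ω_in = (4277/960)×12/47 = 91/80, sense flips to −
mesh 6 [47T→60T]: |ω|/ω_in = (91/80)×47/60 = 4277/4800, sense flips to +
signed output speed (× input speed) = 4277/4800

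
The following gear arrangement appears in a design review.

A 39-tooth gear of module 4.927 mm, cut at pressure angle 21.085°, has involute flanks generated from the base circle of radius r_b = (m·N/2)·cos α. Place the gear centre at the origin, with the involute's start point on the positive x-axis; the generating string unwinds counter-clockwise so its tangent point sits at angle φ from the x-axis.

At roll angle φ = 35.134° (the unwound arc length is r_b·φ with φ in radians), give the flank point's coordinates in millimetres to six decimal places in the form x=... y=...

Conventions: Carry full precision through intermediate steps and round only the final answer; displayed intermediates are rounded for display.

recognized (one wheel, involute flank): single-mesh tooth geometry, m = 4.927, N = 39
pitch radius r_p = m·N/2 = 4.927·39/2 = 96.076500
base radius r_b = r_p·cos α = 96.076500·cos 21.085° = 89.643962
roll angle φ = 35.134° = 0.61320398 rad
x = r_b·(cos φ + φ·sin φ) = 104.946322
y = r_b·(sin φ − φ·cos φ) = 6.634309

x=104.946322 y=6.634309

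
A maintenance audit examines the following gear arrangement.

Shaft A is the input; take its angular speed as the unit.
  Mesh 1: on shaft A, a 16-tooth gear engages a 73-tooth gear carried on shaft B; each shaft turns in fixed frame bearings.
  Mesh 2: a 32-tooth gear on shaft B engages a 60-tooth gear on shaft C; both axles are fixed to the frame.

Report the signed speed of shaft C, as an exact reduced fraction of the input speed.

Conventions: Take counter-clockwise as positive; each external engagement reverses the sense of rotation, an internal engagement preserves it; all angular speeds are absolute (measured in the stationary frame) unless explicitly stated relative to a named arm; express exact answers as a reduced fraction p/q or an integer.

128/1095

2-mesh fixed-axis compound train (all bearings frame-fixed)
mesh 1 [16T→73T]: |ω|/ω_in = 1×16/73 = 16/73, sense flips to −
mesh 2 [32T→60T]: |ω|/ω_in = (16/73)×32/60 = 128/1095, sense flips to +
signed output speed (× input speed) = 128/1095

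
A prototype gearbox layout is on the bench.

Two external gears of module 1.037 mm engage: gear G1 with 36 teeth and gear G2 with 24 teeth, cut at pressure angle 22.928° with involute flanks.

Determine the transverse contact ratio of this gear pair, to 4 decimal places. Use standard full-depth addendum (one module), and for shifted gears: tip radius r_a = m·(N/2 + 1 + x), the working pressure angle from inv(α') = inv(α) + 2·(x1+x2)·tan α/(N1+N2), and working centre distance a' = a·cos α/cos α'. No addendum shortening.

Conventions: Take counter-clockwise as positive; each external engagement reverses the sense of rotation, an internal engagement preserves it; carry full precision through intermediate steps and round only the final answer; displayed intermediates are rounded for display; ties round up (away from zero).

topology: single-mesh involute geometry — m = 1.037, 36T/24T pair
base radii: r_b1 = 17.191295, r_b2 = 11.460863
tip radii: r_a1 = 19.703000, r_a2 = 13.481000
no profile shift: α' = α, a' = a
action lengths: √(r_a1²−r_b1²) = 9.626400, √(r_a2²−r_b2²) = 7.098308
base pitch p_b = π·m·cos α = 3.000447
CR = (9.626400 + 7.098308 − 31.110000·sin 22.92800°)/3.000447 = 1.534791
contact ratio ≈ 1.5348

1.5348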